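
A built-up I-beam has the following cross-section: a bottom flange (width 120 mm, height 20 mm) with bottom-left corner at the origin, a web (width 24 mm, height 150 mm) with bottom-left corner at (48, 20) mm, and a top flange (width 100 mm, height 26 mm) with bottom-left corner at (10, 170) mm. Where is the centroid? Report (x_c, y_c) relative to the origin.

Part | A | x̄ᵢ | ȳᵢ | A·x̄ᵢ | A·ȳᵢ
bottom flange | 2400.00 | 60.00 | 10.00 | 144000.00 | 24000.00
web | 3600.00 | 60.00 | 95.00 | 216000.00 | 342000.00
top flange | 2600.00 | 60.00 | 183.00 | 156000.00 | 475800.00
Σ | 8600.00 |  |  | 516000.00 | 841800.00
x_c = 516000.00 / 8600.00 = 60.00 mm
y_c = 841800.00 / 8600.00 = 97.88 mm

x_c = 60.00 mm, y_c = 97.88 mm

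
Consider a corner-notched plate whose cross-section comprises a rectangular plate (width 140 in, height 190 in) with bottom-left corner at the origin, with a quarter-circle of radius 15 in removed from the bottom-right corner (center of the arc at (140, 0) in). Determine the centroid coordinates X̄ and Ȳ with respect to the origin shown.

X̄ = 69.57 in, Ȳ = 95.59 in

plate: A = 140 × 190 = 26600.00, centroid at (70.00, 95.00).
removed quarter-circle: A = −¼π·15² = -176.71, centroid at (133.63, 6.37).
ΣA = 26423.29 in²
ΣAX̄ = (26600.00)(70.00) + (-176.71)(133.63) = 1838384.96 in³
ΣAȲ = (26600.00)(95.00) + (-176.71)(6.37) = 2525875.00 in³
X̄ = 1838384.96 / 26423.29 = 69.57 in
Ȳ = 2525875.00 / 26423.29 = 95.59 in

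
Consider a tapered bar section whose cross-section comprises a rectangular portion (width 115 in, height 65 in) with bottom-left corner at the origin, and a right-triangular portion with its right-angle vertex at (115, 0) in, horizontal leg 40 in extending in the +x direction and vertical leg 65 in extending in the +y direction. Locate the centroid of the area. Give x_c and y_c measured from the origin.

x_c = 67.99 in, y_c = 30.90 in

rectangular portion: A = 115 × 65 = 7475.00, centroid at (57.50, 32.50).
triangular portion: A = ½·40·65 = 1300.00, centroid at (128.33, 21.67).
ΣA = 8775.00 in², ΣAx_c = 596645.83 in³, ΣAy_c = 271104.17 in³.
x_c = 596645.83/8775.00 = 67.99 in; y_c = 271104.17/8775.00 = 30.90 in.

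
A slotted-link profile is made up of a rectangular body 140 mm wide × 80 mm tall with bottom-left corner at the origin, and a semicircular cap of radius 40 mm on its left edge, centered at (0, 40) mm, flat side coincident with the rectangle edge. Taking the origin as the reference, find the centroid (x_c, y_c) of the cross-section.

rectangular body: A = 140 × 80 = 11200.00, centroid at (70.00, 40.00).
semicircular end: A = ½π·40² = 2513.27, centroid at (-16.98, 40.00).
ΣA = 13713.27 mm²
ΣAx_c = (11200.00)(70.00) + (2513.27)(-16.98) = 741333.33 mm³
ΣAy_c = (11200.00)(40.00) + (2513.27)(40.00) = 548530.96 mm³
x_c = 741333.33 / 13713.27 = 54.06 mm
y_c = 548530.96 / 13713.27 = 40.00 mm

x_c = 54.06 mm, y_c = 40.00 mm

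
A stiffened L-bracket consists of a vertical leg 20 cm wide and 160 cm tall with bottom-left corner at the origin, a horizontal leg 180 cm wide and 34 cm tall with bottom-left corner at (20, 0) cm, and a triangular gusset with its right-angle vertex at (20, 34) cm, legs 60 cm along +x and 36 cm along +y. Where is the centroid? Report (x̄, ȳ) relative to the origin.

x̄ = 71.96 cm, ȳ = 39.40 cm

vertical leg: A = 20 × 160 = 3200.00, centroid at (10.00, 80.00).
horizontal leg: A = 180 × 34 = 6120.00, centroid at (110.00, 17.00).
gusset: A = ½·60·36 = 1080.00, centroid at (40.00, 46.00).
ΣA = 10400.00 cm², ΣAx̄ = 748400.00 cm³, ΣAȳ = 409720.00 cm³.
x̄ = 748400.00/10400.00 = 71.96 cm; ȳ = 409720.00/10400.00 = 39.40 cm.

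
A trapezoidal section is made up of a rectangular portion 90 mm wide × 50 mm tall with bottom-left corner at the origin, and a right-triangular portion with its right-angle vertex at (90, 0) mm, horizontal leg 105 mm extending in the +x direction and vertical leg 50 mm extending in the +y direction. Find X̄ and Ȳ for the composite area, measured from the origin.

X̄ = 74.47 mm, Ȳ = 21.93 mm

Part | A | x̄ᵢ | ȳᵢ | A·x̄ᵢ | A·ȳᵢ
rectangular portion | 4500.00 | 45.00 | 25.00 | 202500.00 | 112500.00
triangular portion | 2625.00 | 125.00 | 16.67 | 328125.00 | 43750.00
Σ | 7125.00 |  |  | 530625.00 | 156250.00
X̄ = 530625.00 / 7125.00 = 74.47 mm
Ȳ = 156250.00 / 7125.00 = 21.93 mm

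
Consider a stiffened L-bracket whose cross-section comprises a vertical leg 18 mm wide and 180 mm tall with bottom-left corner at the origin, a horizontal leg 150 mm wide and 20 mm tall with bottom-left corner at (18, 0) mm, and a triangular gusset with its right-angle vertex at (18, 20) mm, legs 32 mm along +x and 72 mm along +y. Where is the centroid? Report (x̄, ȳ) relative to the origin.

vertical leg: A = 18 × 180 = 3240.00, centroid at (9.00, 90.00).
horizontal leg: A = 150 × 20 = 3000.00, centroid at (93.00, 10.00).
gusset: A = ½·32·72 = 1152.00, centroid at (28.67, 44.00).
ΣA = 7392.00 mm², ΣAx̄ = 341184.00 mm³, ΣAȳ = 372288.00 mm³.
x̄ = 341184.00/7392.00 = 46.16 mm; ȳ = 372288.00/7392.00 = 50.36 mm.

x̄ = 46.16 mm, ȳ = 50.36 mm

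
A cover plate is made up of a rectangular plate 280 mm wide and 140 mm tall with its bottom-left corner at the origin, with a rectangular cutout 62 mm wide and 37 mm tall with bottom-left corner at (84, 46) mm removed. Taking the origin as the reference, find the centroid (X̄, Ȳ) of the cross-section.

X̄ = 141.55 mm, Ȳ = 70.34 mm

plate: A = 280 × 140 = 39200.00, centroid at (140.00, 70.00).
hole: A = −(62 × 37) = -2294.00, centroid at (115.00, 64.50).
ΣA = 36906.00 mm²
ΣAX̄ = (39200.00)(140.00) + (-2294.00)(115.00) = 5224190.00 mm³
ΣAȲ = (39200.00)(70.00) + (-2294.00)(64.50) = 2596037.00 mm³
X̄ = 5224190.00 / 36906.00 = 141.55 mm
Ȳ = 2596037.00 / 36906.00 = 70.34 mm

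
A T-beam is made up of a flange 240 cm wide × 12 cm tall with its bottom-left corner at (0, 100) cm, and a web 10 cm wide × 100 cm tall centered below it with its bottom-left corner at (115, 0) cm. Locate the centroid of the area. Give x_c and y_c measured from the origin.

web: A = 10 × 100 = 1000.00, centroid at (120.00, 50.00).
flange: A = 240 × 12 = 2880.00, centroid at (120.00, 106.00).
ΣA = 3880.00 cm²
ΣAx_c = (1000.00)(120.00) + (2880.00)(120.00) = 465600.00 cm³
ΣAy_c = (1000.00)(50.00) + (2880.00)(106.00) = 355280.00 cm³
x_c = 465600.00 / 3880.00 = 120.00 cm
y_c = 355280.00 / 3880.00 = 91.57 cm

x_c = 120.00 cm, y_c = 91.57 cm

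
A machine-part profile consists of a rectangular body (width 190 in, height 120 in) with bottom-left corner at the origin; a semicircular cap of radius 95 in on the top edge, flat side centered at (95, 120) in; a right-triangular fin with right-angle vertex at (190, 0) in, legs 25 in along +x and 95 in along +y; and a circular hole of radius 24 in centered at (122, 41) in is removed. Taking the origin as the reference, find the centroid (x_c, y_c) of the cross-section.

rectangular body: A = 190 × 120 = 22800.00, centroid at (95.00, 60.00).
semicircular top: A = ½π·95² = 14176.44, centroid at (95.00, 160.32).
triangular fin: A = ½·25·95 = 1187.50, centroid at (198.33, 31.67).
hole: A = −π·24² = -1809.56, centroid at (122.00, 41.00).
ΣA = 36354.38 in²
ΣAx_c = (22800.00)(95.00) + (14176.44)(95.00) + (1187.50)(198.33) + (-1809.56)(122.00) = 3527516.34 in³
ΣAy_c = (22800.00)(60.00) + (14176.44)(160.32) + (1187.50)(31.67) + (-1809.56)(41.00) = 3604168.07 in³
x_c = 3527516.34 / 36354.38 = 97.03 in
y_c = 3604168.07 / 36354.38 = 99.14 in

x_c = 97.03 in, y_c = 99.14 in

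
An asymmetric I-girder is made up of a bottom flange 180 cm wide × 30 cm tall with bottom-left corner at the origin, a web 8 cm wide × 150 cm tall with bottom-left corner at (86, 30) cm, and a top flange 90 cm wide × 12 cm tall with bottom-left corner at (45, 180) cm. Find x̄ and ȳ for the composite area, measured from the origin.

x̄ = 90.00 cm, ȳ = 53.11 cm

bottom flange: A = 180 × 30 = 5400.00, centroid at (90.00, 15.00).
web: A = 8 × 150 = 1200.00, centroid at (90.00, 105.00).
top flange: A = 90 × 12 = 1080.00, centroid at (90.00, 186.00).
ΣA = 7680.00 cm², ΣAx̄ = 691200.00 cm³, ΣAȳ = 407880.00 cm³.
x̄ = 691200.00/7680.00 = 90.00 cm; ȳ = 407880.00/7680.00 = 53.11 cm.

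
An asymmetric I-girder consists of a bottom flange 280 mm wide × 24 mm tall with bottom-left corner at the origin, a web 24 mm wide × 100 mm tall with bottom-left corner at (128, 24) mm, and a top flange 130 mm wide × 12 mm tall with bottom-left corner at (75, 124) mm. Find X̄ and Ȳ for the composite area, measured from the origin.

X̄ = 140.00 mm, Ȳ = 43.17 mm

bottom flange: A = 280 × 24 = 6720.00, centroid at (140.00, 12.00).
web: A = 24 × 100 = 2400.00, centroid at (140.00, 74.00).
top flange: A = 130 × 12 = 1560.00, centroid at (140.00, 130.00).
ΣA = 10680.00 mm²
ΣAX̄ = (6720.00)(140.00) + (2400.00)(140.00) + (1560.00)(140.00) = 1495200.00 mm³
ΣAȲ = (6720.00)(12.00) + (2400.00)(74.00) + (1560.00)(130.00) = 461040.00 mm³
X̄ = 1495200.00 / 10680.00 = 140.00 mm
Ȳ = 461040.00 / 10680.00 = 43.17 mm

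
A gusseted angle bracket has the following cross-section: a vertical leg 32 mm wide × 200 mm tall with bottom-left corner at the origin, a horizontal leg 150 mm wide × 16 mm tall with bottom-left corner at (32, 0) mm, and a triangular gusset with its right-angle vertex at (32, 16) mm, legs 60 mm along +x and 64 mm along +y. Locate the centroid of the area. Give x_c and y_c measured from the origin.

Part | A | x̄ᵢ | ȳᵢ | A·x̄ᵢ | A·ȳᵢ
vertical leg | 6400.00 | 16.00 | 100.00 | 102400.00 | 640000.00
horizontal leg | 2400.00 | 107.00 | 8.00 | 256800.00 | 19200.00
gusset | 1920.00 | 52.00 | 37.33 | 99840.00 | 71680.00
Σ | 10720.00 |  |  | 459040.00 | 730880.00
x_c = 459040.00 / 10720.00 = 42.82 mm
y_c = 730880.00 / 10720.00 = 68.18 mm

x_c = 42.82 mm, y_c = 68.18 mm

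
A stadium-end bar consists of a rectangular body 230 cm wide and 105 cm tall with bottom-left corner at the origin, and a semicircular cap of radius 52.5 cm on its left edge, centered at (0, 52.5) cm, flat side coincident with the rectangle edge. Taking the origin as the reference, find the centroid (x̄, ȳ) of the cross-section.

x̄ = 94.13 cm, ȳ = 52.50 cm

Part | A | x̄ᵢ | ȳᵢ | A·x̄ᵢ | A·ȳᵢ
rectangular body | 24150.00 | 115.00 | 52.50 | 2777250.00 | 1267875.00
semicircular end | 4329.51 | -22.28 | 52.50 | -96468.75 | 227299.14
Σ | 28479.51 |  |  | 2680781.25 | 1495174.14
x̄ = 2680781.25 / 28479.51 = 94.13 cm
ȳ = 1495174.14 / 28479.51 = 52.50 cm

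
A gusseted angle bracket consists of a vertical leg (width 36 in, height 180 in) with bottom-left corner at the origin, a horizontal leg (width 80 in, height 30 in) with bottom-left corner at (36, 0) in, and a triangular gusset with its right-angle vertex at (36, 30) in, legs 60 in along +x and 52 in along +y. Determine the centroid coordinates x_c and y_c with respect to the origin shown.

x_c = 37.01 in, y_c = 66.38 in

Part | A | x̄ᵢ | ȳᵢ | A·x̄ᵢ | A·ȳᵢ
vertical leg | 6480.00 | 18.00 | 90.00 | 116640.00 | 583200.00
horizontal leg | 2400.00 | 76.00 | 15.00 | 182400.00 | 36000.00
gusset | 1560.00 | 56.00 | 47.33 | 87360.00 | 73840.00
Σ | 10440.00 |  |  | 386400.00 | 693040.00
x_c = 386400.00 / 10440.00 = 37.01 in
y_c = 693040.00 / 10440.00 = 66.38 in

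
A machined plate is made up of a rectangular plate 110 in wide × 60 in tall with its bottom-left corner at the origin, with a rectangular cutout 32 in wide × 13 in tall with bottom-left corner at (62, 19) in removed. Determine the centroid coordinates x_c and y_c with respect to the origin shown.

plate: A = 110 × 60 = 6600.00, centroid at (55.00, 30.00).
hole: A = −(32 × 13) = -416.00, centroid at (78.00, 25.50).
ΣA = 6184.00 in²
ΣAx_c = (6600.00)(55.00) + (-416.00)(78.00) = 330552.00 in³
ΣAy_c = (6600.00)(30.00) + (-416.00)(25.50) = 187392.00 in³
x_c = 330552.00 / 6184.00 = 53.45 in
y_c = 187392.00 / 6184.00 = 30.30 in

x_c = 53.45 in, y_c = 30.30 in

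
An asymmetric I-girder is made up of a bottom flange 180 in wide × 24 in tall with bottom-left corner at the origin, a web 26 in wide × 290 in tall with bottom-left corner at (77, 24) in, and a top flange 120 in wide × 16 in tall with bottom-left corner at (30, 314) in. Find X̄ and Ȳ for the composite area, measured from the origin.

Part | A | x̄ᵢ | ȳᵢ | A·x̄ᵢ | A·ȳᵢ
bottom flange | 4320.00 | 90.00 | 12.00 | 388800.00 | 51840.00
web | 7540.00 | 90.00 | 169.00 | 678600.00 | 1274260.00
top flange | 1920.00 | 90.00 | 322.00 | 172800.00 | 618240.00
Σ | 13780.00 |  |  | 1240200.00 | 1944340.00
X̄ = 1240200.00 / 13780.00 = 90.00 in
Ȳ = 1944340.00 / 13780.00 = 141.10 in

X̄ = 90.00 in, Ȳ = 141.10 in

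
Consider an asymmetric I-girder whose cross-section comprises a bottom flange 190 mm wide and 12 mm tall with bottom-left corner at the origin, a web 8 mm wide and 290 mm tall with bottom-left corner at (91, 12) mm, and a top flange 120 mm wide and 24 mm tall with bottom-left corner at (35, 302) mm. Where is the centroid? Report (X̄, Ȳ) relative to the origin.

X̄ = 95.00 mm, Ȳ = 171.42 mm

Part | A | x̄ᵢ | ȳᵢ | A·x̄ᵢ | A·ȳᵢ
bottom flange | 2280.00 | 95.00 | 6.00 | 216600.00 | 13680.00
web | 2320.00 | 95.00 | 157.00 | 220400.00 | 364240.00
top flange | 2880.00 | 95.00 | 314.00 | 273600.00 | 904320.00
Σ | 7480.00 |  |  | 710600.00 | 1282240.00
X̄ = 710600.00 / 7480.00 = 95.00 mm
Ȳ = 1282240.00 / 7480.00 = 171.42 mm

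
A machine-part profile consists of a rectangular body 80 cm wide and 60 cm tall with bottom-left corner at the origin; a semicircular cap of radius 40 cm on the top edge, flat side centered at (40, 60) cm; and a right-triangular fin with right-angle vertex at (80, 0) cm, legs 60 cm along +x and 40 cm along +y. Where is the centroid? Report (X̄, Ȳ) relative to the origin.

X̄ = 48.46 cm, Ȳ = 41.52 cm

Part | A | x̄ᵢ | ȳᵢ | A·x̄ᵢ | A·ȳᵢ
rectangular body | 4800.00 | 40.00 | 30.00 | 192000.00 | 144000.00
semicircular top | 2513.27 | 40.00 | 76.98 | 100530.96 | 193463.11
triangular fin | 1200.00 | 100.00 | 13.33 | 120000.00 | 16000.00
Σ | 8513.27 |  |  | 412530.96 | 353463.11
X̄ = 412530.96 / 8513.27 = 48.46 cm
Ȳ = 353463.11 / 8513.27 = 41.52 cm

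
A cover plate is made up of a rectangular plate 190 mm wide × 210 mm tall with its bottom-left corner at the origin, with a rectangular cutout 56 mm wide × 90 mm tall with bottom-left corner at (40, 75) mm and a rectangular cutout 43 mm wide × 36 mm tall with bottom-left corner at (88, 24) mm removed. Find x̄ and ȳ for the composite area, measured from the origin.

x̄ = 98.41 mm, ȳ = 105.66 mm

Part | A | x̄ᵢ | ȳᵢ | A·x̄ᵢ | A·ȳᵢ
plate | 39900.00 | 95.00 | 105.00 | 3790500.00 | 4189500.00
hole 1 | -5040.00 | 68.00 | 120.00 | -342720.00 | -604800.00
hole 2 | -1548.00 | 109.50 | 42.00 | -169506.00 | -65016.00
Σ | 33312.00 |  |  | 3278274.00 | 3519684.00
x̄ = 3278274.00 / 33312.00 = 98.41 mm
ȳ = 3519684.00 / 33312.00 = 105.66 mm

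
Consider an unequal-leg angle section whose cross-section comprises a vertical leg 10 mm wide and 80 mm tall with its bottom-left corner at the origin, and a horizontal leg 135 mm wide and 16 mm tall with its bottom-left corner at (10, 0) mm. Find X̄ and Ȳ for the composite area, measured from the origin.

Part | A | x̄ᵢ | ȳᵢ | A·x̄ᵢ | A·ȳᵢ
vertical leg | 800.00 | 5.00 | 40.00 | 4000.00 | 32000.00
horizontal leg | 2160.00 | 77.50 | 8.00 | 167400.00 | 17280.00
Σ | 2960.00 |  |  | 171400.00 | 49280.00
X̄ = 171400.00 / 2960.00 = 57.91 mm
Ȳ = 49280.00 / 2960.00 = 16.65 mm

X̄ = 57.91 mm, Ȳ = 16.65 mm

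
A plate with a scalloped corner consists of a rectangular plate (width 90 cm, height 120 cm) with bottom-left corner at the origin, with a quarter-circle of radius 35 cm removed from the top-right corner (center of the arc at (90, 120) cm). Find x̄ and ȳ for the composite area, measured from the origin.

x̄ = 42.05 cm, ȳ = 55.58 cm

plate: A = 90 × 120 = 10800.00, centroid at (45.00, 60.00).
removed quarter-circle: A = −¼π·35² = -962.11, centroid at (75.15, 105.15).
ΣA = 9837.89 cm²
ΣAx̄ = (10800.00)(45.00) + (-962.11)(75.15) = 413701.52 cm³
ΣAȳ = (10800.00)(60.00) + (-962.11)(105.15) = 546838.14 cm³
x̄ = 413701.52 / 9837.89 = 42.05 cm
ȳ = 546838.14 / 9837.89 = 55.58 cm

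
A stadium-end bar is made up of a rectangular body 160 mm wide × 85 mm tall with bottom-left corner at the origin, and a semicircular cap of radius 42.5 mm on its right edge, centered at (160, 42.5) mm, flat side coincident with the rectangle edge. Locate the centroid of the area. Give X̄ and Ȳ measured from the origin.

X̄ = 96.92 mm, Ȳ = 42.50 mm

rectangular body: A = 160 × 85 = 13600.00, centroid at (80.00, 42.50).
semicircular end: A = ½π·42.5² = 2837.25, centroid at (178.04, 42.50).
ΣA = 16437.25 mm²
ΣAX̄ = (13600.00)(80.00) + (2837.25)(178.04) = 1593137.22 mm³
ΣAȲ = (13600.00)(42.50) + (2837.25)(42.50) = 698583.16 mm³
X̄ = 1593137.22 / 16437.25 = 96.92 mm
Ȳ = 698583.16 / 16437.25 = 42.50 mm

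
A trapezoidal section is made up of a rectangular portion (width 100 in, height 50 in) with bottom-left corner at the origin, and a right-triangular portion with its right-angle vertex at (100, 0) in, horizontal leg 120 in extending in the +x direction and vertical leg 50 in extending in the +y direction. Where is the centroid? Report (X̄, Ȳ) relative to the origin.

rectangular portion: A = 100 × 50 = 5000.00, centroid at (50.00, 25.00).
triangular portion: A = ½·120·50 = 3000.00, centroid at (140.00, 16.67).
ΣA = 8000.00 in²
ΣAX̄ = (5000.00)(50.00) + (3000.00)(140.00) = 670000.00 in³
ΣAȲ = (5000.00)(25.00) + (3000.00)(16.67) = 175000.00 in³
X̄ = 670000.00 / 8000.00 = 83.75 in
Ȳ = 175000.00 / 8000.00 = 21.88 in

X̄ = 83.75 in, Ȳ = 21.88 in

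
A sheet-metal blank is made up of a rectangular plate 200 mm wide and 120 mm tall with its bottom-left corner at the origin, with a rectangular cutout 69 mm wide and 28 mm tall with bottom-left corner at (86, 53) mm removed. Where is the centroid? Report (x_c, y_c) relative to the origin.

plate: A = 200 × 120 = 24000.00, centroid at (100.00, 60.00).
hole: A = −(69 × 28) = -1932.00, centroid at (120.50, 67.00).
ΣA = 22068.00 mm²
ΣAx_c = (24000.00)(100.00) + (-1932.00)(120.50) = 2167194.00 mm³
ΣAy_c = (24000.00)(60.00) + (-1932.00)(67.00) = 1310556.00 mm³
x_c = 2167194.00 / 22068.00 = 98.21 mm
y_c = 1310556.00 / 22068.00 = 59.39 mm

x_c = 98.21 mm, y_c = 59.39 mm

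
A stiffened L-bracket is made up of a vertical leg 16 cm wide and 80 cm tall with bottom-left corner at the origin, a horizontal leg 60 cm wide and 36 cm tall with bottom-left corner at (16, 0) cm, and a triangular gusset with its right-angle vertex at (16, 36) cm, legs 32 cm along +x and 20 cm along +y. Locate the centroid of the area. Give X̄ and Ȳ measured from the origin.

vertical leg: A = 16 × 80 = 1280.00, centroid at (8.00, 40.00).
horizontal leg: A = 60 × 36 = 2160.00, centroid at (46.00, 18.00).
gusset: A = ½·32·20 = 320.00, centroid at (26.67, 42.67).
ΣA = 3760.00 cm², ΣAX̄ = 118133.33 cm³, ΣAȲ = 103733.33 cm³.
X̄ = 118133.33/3760.00 = 31.42 cm; Ȳ = 103733.33/3760.00 = 27.59 cm.

X̄ = 31.42 cm, Ȳ = 27.59 cm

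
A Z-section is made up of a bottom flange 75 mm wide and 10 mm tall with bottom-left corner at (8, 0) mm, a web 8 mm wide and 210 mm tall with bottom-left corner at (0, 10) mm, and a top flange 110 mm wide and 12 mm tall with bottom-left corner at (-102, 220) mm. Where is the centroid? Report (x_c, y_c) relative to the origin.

x_c = -5.65 mm, y_c = 132.07 mm

Part | A | x̄ᵢ | ȳᵢ | A·x̄ᵢ | A·ȳᵢ
bottom flange | 750.00 | 45.50 | 5.00 | 34125.00 | 3750.00
web | 1680.00 | 4.00 | 115.00 | 6720.00 | 193200.00
top flange | 1320.00 | -47.00 | 226.00 | -62040.00 | 298320.00
Σ | 3750.00 |  |  | -21195.00 | 495270.00
x_c = -21195.00 / 3750.00 = -5.65 mm
y_c = 495270.00 / 3750.00 = 132.07 mm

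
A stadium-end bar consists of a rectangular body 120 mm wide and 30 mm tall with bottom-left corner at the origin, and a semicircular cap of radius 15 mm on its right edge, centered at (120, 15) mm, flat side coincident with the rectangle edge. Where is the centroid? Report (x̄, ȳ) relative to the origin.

Part | A | x̄ᵢ | ȳᵢ | A·x̄ᵢ | A·ȳᵢ
rectangular body | 3600.00 | 60.00 | 15.00 | 216000.00 | 54000.00
semicircular end | 353.43 | 126.37 | 15.00 | 44661.50 | 5301.44
Σ | 3953.43 |  |  | 260661.50 | 59301.44
x̄ = 260661.50 / 3953.43 = 65.93 mm
ȳ = 59301.44 / 3953.43 = 15.00 mm

x̄ = 65.93 mm, ȳ = 15.00 mm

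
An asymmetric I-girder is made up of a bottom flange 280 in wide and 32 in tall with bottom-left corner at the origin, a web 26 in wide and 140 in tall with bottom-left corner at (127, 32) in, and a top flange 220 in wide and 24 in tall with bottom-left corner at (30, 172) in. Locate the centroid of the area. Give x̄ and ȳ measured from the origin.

x̄ = 140.00 in, ȳ = 83.12 in

bottom flange: A = 280 × 32 = 8960.00, centroid at (140.00, 16.00).
web: A = 26 × 140 = 3640.00, centroid at (140.00, 102.00).
top flange: A = 220 × 24 = 5280.00, centroid at (140.00, 184.00).
ΣA = 17880.00 in², ΣAx̄ = 2503200.00 in³, ΣAȳ = 1486160.00 in³.
x̄ = 2503200.00/17880.00 = 140.00 in; ȳ = 1486160.00/17880.00 = 83.12 in.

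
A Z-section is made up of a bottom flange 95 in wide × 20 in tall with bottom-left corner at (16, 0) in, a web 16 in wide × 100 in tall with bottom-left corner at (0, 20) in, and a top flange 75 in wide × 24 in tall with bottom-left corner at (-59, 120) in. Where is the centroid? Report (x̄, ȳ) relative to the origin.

bottom flange: A = 95 × 20 = 1900.00, centroid at (63.50, 10.00).
web: A = 16 × 100 = 1600.00, centroid at (8.00, 70.00).
top flange: A = 75 × 24 = 1800.00, centroid at (-21.50, 132.00).
ΣA = 5300.00 in², ΣAx̄ = 94750.00 in³, ΣAȳ = 368600.00 in³.
x̄ = 94750.00/5300.00 = 17.88 in; ȳ = 368600.00/5300.00 = 69.55 in.

x̄ = 17.88 in, ȳ = 69.55 in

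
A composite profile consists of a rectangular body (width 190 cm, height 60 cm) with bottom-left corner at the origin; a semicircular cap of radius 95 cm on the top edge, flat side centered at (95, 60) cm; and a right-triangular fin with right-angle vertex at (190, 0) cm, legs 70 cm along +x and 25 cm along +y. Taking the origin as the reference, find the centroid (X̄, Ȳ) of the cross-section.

Part | A | x̄ᵢ | ȳᵢ | A·x̄ᵢ | A·ȳᵢ
rectangular body | 11400.00 | 95.00 | 30.00 | 1083000.00 | 342000.00
semicircular top | 14176.44 | 95.00 | 100.32 | 1346761.50 | 1422169.54
triangular fin | 875.00 | 213.33 | 8.33 | 186666.67 | 7291.67
Σ | 26451.44 |  |  | 2616428.17 | 1771461.21
X̄ = 2616428.17 / 26451.44 = 98.91 cm
Ȳ = 1771461.21 / 26451.44 = 66.97 cm

X̄ = 98.91 cm, Ȳ = 66.97 cm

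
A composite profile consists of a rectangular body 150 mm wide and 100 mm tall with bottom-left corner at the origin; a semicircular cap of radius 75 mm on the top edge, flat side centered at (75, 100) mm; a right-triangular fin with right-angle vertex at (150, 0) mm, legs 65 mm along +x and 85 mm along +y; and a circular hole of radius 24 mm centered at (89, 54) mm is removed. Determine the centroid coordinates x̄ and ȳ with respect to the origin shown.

x̄ = 84.75 mm, ȳ = 76.46 mm

Part | A | x̄ᵢ | ȳᵢ | A·x̄ᵢ | A·ȳᵢ
rectangular body | 15000.00 | 75.00 | 50.00 | 1125000.00 | 750000.00
semicircular top | 8835.73 | 75.00 | 131.83 | 662679.70 | 1164822.93
triangular fin | 2762.50 | 171.67 | 28.33 | 474229.17 | 78270.83
hole | -1809.56 | 89.00 | 54.00 | -161050.61 | -97716.10
Σ | 24788.67 |  |  | 2100858.26 | 1895377.67
x̄ = 2100858.26 / 24788.67 = 84.75 mm
ȳ = 1895377.67 / 24788.67 = 76.46 mm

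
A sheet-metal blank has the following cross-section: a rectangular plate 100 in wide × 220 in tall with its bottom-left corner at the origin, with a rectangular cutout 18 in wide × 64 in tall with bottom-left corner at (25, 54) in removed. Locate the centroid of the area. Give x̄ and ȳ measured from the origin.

plate: A = 100 × 220 = 22000.00, centroid at (50.00, 110.00).
hole: A = −(18 × 64) = -1152.00, centroid at (34.00, 86.00).
ΣA = 20848.00 in²
ΣAx̄ = (22000.00)(50.00) + (-1152.00)(34.00) = 1060832.00 in³
ΣAȳ = (22000.00)(110.00) + (-1152.00)(86.00) = 2320928.00 in³
x̄ = 1060832.00 / 20848.00 = 50.88 in
ȳ = 2320928.00 / 20848.00 = 111.33 in

x̄ = 50.88 in, ȳ = 111.33 in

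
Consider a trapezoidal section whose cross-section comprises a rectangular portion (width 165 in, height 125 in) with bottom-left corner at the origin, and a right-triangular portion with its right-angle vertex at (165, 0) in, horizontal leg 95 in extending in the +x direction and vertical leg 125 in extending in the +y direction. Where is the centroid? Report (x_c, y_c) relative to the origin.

Part | A | x̄ᵢ | ȳᵢ | A·x̄ᵢ | A·ȳᵢ
rectangular portion | 20625.00 | 82.50 | 62.50 | 1701562.50 | 1289062.50
triangular portion | 5937.50 | 196.67 | 41.67 | 1167708.33 | 247395.83
Σ | 26562.50 |  |  | 2869270.83 | 1536458.33
x_c = 2869270.83 / 26562.50 = 108.02 in
y_c = 1536458.33 / 26562.50 = 57.84 in

x_c = 108.02 in, y_c = 57.84 in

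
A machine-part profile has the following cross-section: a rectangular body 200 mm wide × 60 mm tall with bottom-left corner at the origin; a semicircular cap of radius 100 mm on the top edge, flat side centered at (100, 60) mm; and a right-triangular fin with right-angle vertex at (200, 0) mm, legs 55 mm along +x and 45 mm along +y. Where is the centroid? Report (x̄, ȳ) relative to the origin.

rectangular body: A = 200 × 60 = 12000.00, centroid at (100.00, 30.00).
semicircular top: A = ½π·100² = 15707.96, centroid at (100.00, 102.44).
triangular fin: A = ½·55·45 = 1237.50, centroid at (218.33, 15.00).
ΣA = 28945.46 mm²
ΣAx̄ = (12000.00)(100.00) + (15707.96)(100.00) + (1237.50)(218.33) = 3040983.83 mm³
ΣAȳ = (12000.00)(30.00) + (15707.96)(102.44) + (1237.50)(15.00) = 1987706.96 mm³
x̄ = 3040983.83 / 28945.46 = 105.06 mm
ȳ = 1987706.96 / 28945.46 = 68.67 mm

x̄ = 105.06 mm, ȳ = 68.67 mm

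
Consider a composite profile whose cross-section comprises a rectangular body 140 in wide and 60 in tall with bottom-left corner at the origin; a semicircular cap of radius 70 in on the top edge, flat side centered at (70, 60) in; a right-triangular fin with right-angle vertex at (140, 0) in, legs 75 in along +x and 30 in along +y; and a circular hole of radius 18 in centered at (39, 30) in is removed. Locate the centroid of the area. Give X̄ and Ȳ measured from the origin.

rectangular body: A = 140 × 60 = 8400.00, centroid at (70.00, 30.00).
semicircular top: A = ½π·70² = 7696.90, centroid at (70.00, 89.71).
triangular fin: A = ½·75·30 = 1125.00, centroid at (165.00, 10.00).
hole: A = −π·18² = -1017.88, centroid at (39.00, 30.00).
ΣA = 16204.03 in², ΣAX̄ = 1272710.98 in³, ΣAȲ = 923194.51 in³.
X̄ = 1272710.98/16204.03 = 78.54 in; Ȳ = 923194.51/16204.03 = 56.97 in.

X̄ = 78.54 in, Ȳ = 56.97 in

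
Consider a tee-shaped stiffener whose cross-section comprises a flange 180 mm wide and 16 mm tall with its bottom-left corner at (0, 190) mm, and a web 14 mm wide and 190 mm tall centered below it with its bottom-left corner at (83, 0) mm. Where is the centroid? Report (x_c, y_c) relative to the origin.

Part | A | x̄ᵢ | ȳᵢ | A·x̄ᵢ | A·ȳᵢ
web | 2660.00 | 90.00 | 95.00 | 239400.00 | 252700.00
flange | 2880.00 | 90.00 | 198.00 | 259200.00 | 570240.00
Σ | 5540.00 |  |  | 498600.00 | 822940.00
x_c = 498600.00 / 5540.00 = 90.00 mm
y_c = 822940.00 / 5540.00 = 148.55 mm

x_c = 90.00 mm, y_c = 148.55 mm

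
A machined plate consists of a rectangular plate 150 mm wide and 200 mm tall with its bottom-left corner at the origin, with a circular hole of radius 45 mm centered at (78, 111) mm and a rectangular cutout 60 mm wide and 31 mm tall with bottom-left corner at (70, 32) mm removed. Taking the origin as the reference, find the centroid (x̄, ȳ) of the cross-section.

x̄ = 71.99 mm, ȳ = 101.27 mm

plate: A = 150 × 200 = 30000.00, centroid at (75.00, 100.00).
hole 1: A = −π·45² = -6361.73, centroid at (78.00, 111.00).
hole 2: A = −(60 × 31) = -1860.00, centroid at (100.00, 47.50).
ΣA = 21778.27 mm²
ΣAx̄ = (30000.00)(75.00) + (-6361.73)(78.00) + (-1860.00)(100.00) = 1567785.44 mm³
ΣAȳ = (30000.00)(100.00) + (-6361.73)(111.00) + (-1860.00)(47.50) = 2205498.51 mm³
x̄ = 1567785.44 / 21778.27 = 71.99 mm
ȳ = 2205498.51 / 21778.27 = 101.27 mm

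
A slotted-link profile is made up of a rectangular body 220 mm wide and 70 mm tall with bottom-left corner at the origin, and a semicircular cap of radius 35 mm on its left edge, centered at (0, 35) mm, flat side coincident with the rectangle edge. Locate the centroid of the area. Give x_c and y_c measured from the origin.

rectangular body: A = 220 × 70 = 15400.00, centroid at (110.00, 35.00).
semicircular end: A = ½π·35² = 1924.23, centroid at (-14.85, 35.00).
ΣA = 17324.23 mm², ΣAx_c = 1665416.67 mm³, ΣAy_c = 606347.89 mm³.
x_c = 1665416.67/17324.23 = 96.13 mm; y_c = 606347.89/17324.23 = 35.00 mm.

x_c = 96.13 mm, y_c = 35.00 mm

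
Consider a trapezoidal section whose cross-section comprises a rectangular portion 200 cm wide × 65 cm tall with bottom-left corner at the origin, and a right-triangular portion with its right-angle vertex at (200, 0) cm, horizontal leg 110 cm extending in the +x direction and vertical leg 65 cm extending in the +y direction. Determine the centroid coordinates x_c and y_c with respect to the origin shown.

x_c = 129.48 cm, y_c = 30.16 cm

Part | A | x̄ᵢ | ȳᵢ | A·x̄ᵢ | A·ȳᵢ
rectangular portion | 13000.00 | 100.00 | 32.50 | 1300000.00 | 422500.00
triangular portion | 3575.00 | 236.67 | 21.67 | 846083.33 | 77458.33
Σ | 16575.00 |  |  | 2146083.33 | 499958.33
x_c = 2146083.33 / 16575.00 = 129.48 cm
y_c = 499958.33 / 16575.00 = 30.16 cm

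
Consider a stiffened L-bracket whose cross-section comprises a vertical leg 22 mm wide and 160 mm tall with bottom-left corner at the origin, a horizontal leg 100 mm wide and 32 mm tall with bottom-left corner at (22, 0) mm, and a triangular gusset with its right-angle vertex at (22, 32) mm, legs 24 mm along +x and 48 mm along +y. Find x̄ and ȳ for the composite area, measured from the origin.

vertical leg: A = 22 × 160 = 3520.00, centroid at (11.00, 80.00).
horizontal leg: A = 100 × 32 = 3200.00, centroid at (72.00, 16.00).
gusset: A = ½·24·48 = 576.00, centroid at (30.00, 48.00).
ΣA = 7296.00 mm², ΣAx̄ = 286400.00 mm³, ΣAȳ = 360448.00 mm³.
x̄ = 286400.00/7296.00 = 39.25 mm; ȳ = 360448.00/7296.00 = 49.40 mm.

x̄ = 39.25 mm, ȳ = 49.40 mm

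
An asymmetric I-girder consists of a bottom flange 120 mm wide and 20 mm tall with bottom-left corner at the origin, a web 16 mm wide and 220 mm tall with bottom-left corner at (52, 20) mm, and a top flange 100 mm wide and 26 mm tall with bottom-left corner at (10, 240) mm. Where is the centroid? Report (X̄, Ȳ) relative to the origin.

X̄ = 60.00 mm, Ȳ = 133.73 mm

bottom flange: A = 120 × 20 = 2400.00, centroid at (60.00, 10.00).
web: A = 16 × 220 = 3520.00, centroid at (60.00, 130.00).
top flange: A = 100 × 26 = 2600.00, centroid at (60.00, 253.00).
ΣA = 8520.00 mm², ΣAX̄ = 511200.00 mm³, ΣAȲ = 1139400.00 mm³.
X̄ = 511200.00/8520.00 = 60.00 mm; Ȳ = 1139400.00/8520.00 = 133.73 mm.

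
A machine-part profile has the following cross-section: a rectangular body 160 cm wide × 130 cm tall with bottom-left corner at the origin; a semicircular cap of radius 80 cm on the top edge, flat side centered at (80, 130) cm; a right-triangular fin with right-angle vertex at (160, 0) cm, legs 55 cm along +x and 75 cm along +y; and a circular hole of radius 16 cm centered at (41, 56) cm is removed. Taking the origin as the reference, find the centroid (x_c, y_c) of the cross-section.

rectangular body: A = 160 × 130 = 20800.00, centroid at (80.00, 65.00).
semicircular top: A = ½π·80² = 10053.10, centroid at (80.00, 163.95).
triangular fin: A = ½·55·75 = 2062.50, centroid at (178.33, 25.00).
hole: A = −π·16² = -804.25, centroid at (41.00, 56.00).
ΣA = 32111.35 cm², ΣAx_c = 2803086.06 cm³, ΣAy_c = 3006760.50 cm³.
x_c = 2803086.06/32111.35 = 87.29 cm; y_c = 3006760.50/32111.35 = 93.64 cm.

x_c = 87.29 cm, y_c = 93.64 cm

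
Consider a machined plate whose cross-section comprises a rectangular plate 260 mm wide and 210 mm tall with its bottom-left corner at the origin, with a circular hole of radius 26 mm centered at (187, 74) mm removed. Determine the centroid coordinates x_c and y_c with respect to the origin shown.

x_c = 127.69 mm, y_c = 106.25 mm

plate: A = 260 × 210 = 54600.00, centroid at (130.00, 105.00).
hole: A = −π·26² = -2123.72, centroid at (187.00, 74.00).
ΣA = 52476.28 mm², ΣAx_c = 6700864.99 mm³, ΣAy_c = 5575844.97 mm³.
x_c = 6700864.99/52476.28 = 127.69 mm; y_c = 5575844.97/52476.28 = 106.25 mm.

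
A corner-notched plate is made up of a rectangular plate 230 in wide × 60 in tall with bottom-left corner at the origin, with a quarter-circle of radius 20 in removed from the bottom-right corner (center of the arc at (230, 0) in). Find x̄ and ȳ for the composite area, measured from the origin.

x̄ = 112.52 in, ȳ = 30.50 in

Part | A | x̄ᵢ | ȳᵢ | A·x̄ᵢ | A·ȳᵢ
plate | 13800.00 | 115.00 | 30.00 | 1587000.00 | 414000.00
removed quarter-circle | -314.16 | 221.51 | 8.49 | -69589.96 | -2666.67
Σ | 13485.84 |  |  | 1517410.04 | 411333.33
x̄ = 1517410.04 / 13485.84 = 112.52 in
ȳ = 411333.33 / 13485.84 = 30.50 in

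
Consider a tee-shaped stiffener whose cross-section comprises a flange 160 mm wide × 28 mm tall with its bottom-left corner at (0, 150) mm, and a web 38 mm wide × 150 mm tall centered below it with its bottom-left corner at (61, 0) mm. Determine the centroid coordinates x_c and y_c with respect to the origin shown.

web: A = 38 × 150 = 5700.00, centroid at (80.00, 75.00).
flange: A = 160 × 28 = 4480.00, centroid at (80.00, 164.00).
ΣA = 10180.00 mm²
ΣAx_c = (5700.00)(80.00) + (4480.00)(80.00) = 814400.00 mm³
ΣAy_c = (5700.00)(75.00) + (4480.00)(164.00) = 1162220.00 mm³
x_c = 814400.00 / 10180.00 = 80.00 mm
y_c = 1162220.00 / 10180.00 = 114.17 mm

x_c = 80.00 mm, y_c = 114.17 mm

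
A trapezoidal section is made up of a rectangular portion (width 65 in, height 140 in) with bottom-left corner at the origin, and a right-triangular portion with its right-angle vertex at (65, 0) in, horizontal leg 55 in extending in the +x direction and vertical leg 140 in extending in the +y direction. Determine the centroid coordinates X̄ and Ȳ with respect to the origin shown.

rectangular portion: A = 65 × 140 = 9100.00, centroid at (32.50, 70.00).
triangular portion: A = ½·55·140 = 3850.00, centroid at (83.33, 46.67).
ΣA = 12950.00 in², ΣAX̄ = 616583.33 in³, ΣAȲ = 816666.67 in³.
X̄ = 616583.33/12950.00 = 47.61 in; Ȳ = 816666.67/12950.00 = 63.06 in.

X̄ = 47.61 in, Ȳ = 63.06 in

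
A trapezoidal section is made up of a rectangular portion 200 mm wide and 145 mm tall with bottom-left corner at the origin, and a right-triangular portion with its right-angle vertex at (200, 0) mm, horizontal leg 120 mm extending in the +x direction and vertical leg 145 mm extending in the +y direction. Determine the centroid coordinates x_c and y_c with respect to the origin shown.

rectangular portion: A = 200 × 145 = 29000.00, centroid at (100.00, 72.50).
triangular portion: A = ½·120·145 = 8700.00, centroid at (240.00, 48.33).
ΣA = 37700.00 mm², ΣAx_c = 4988000.00 mm³, ΣAy_c = 2523000.00 mm³.
x_c = 4988000.00/37700.00 = 132.31 mm; y_c = 2523000.00/37700.00 = 66.92 mm.

x_c = 132.31 mm, y_c = 66.92 mm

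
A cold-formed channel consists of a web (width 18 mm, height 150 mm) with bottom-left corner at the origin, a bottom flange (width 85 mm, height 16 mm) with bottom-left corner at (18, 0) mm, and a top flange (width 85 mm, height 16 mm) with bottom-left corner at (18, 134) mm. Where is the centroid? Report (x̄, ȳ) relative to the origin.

x̄ = 34.85 mm, ȳ = 75.00 mm

web: A = 18 × 150 = 2700.00, centroid at (9.00, 75.00).
bottom flange: A = 85 × 16 = 1360.00, centroid at (60.50, 8.00).
top flange: A = 85 × 16 = 1360.00, centroid at (60.50, 142.00).
ΣA = 5420.00 mm², ΣAx̄ = 188860.00 mm³, ΣAȳ = 406500.00 mm³.
x̄ = 188860.00/5420.00 = 34.85 mm; ȳ = 406500.00/5420.00 = 75.00 mm.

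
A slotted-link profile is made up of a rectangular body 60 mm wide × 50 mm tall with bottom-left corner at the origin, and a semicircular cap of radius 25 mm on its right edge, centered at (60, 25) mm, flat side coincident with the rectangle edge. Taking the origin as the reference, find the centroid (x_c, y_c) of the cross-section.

x_c = 40.01 mm, y_c = 25.00 mm

rectangular body: A = 60 × 50 = 3000.00, centroid at (30.00, 25.00).
semicircular end: A = ½π·25² = 981.75, centroid at (70.61, 25.00).
ΣA = 3981.75 mm²
ΣAx_c = (3000.00)(30.00) + (981.75)(70.61) = 159321.53 mm³
ΣAy_c = (3000.00)(25.00) + (981.75)(25.00) = 99543.69 mm³
x_c = 159321.53 / 3981.75 = 40.01 mm
y_c = 99543.69 / 3981.75 = 25.00 mm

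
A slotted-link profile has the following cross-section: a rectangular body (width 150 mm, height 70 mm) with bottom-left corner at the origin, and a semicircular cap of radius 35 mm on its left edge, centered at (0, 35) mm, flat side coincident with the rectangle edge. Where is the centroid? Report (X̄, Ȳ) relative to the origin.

X̄ = 61.08 mm, Ȳ = 35.00 mm

rectangular body: A = 150 × 70 = 10500.00, centroid at (75.00, 35.00).
semicircular end: A = ½π·35² = 1924.23, centroid at (-14.85, 35.00).
ΣA = 12424.23 mm², ΣAX̄ = 758916.67 mm³, ΣAȲ = 434847.89 mm³.
X̄ = 758916.67/12424.23 = 61.08 mm; Ȳ = 434847.89/12424.23 = 35.00 mm.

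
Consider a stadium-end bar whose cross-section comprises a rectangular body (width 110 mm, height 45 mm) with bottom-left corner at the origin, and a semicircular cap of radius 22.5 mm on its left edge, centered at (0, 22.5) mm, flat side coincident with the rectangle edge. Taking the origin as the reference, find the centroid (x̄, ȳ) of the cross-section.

rectangular body: A = 110 × 45 = 4950.00, centroid at (55.00, 22.50).
semicircular end: A = ½π·22.5² = 795.22, centroid at (-9.55, 22.50).
ΣA = 5745.22 mm²
ΣAx̄ = (4950.00)(55.00) + (795.22)(-9.55) = 264656.25 mm³
ΣAȳ = (4950.00)(22.50) + (795.22)(22.50) = 129267.35 mm³
x̄ = 264656.25 / 5745.22 = 46.07 mm
ȳ = 129267.35 / 5745.22 = 22.50 mm

x̄ = 46.07 mm, ȳ = 22.50 mm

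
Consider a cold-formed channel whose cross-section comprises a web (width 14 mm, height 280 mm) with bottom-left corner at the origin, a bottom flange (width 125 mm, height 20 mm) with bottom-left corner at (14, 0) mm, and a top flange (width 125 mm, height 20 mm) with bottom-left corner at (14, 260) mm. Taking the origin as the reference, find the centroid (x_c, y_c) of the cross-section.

x_c = 45.96 mm, y_c = 140.00 mm

Part | A | x̄ᵢ | ȳᵢ | A·x̄ᵢ | A·ȳᵢ
web | 3920.00 | 7.00 | 140.00 | 27440.00 | 548800.00
bottom flange | 2500.00 | 76.50 | 10.00 | 191250.00 | 25000.00
top flange | 2500.00 | 76.50 | 270.00 | 191250.00 | 675000.00
Σ | 8920.00 |  |  | 409940.00 | 1248800.00
x_c = 409940.00 / 8920.00 = 45.96 mm
y_c = 1248800.00 / 8920.00 = 140.00 mm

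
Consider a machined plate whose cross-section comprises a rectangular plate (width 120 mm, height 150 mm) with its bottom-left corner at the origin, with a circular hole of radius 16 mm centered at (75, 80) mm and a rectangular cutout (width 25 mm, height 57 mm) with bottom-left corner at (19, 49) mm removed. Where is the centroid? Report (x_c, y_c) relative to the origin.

x_c = 61.81 mm, y_c = 74.52 mm

Part | A | x̄ᵢ | ȳᵢ | A·x̄ᵢ | A·ȳᵢ
plate | 18000.00 | 60.00 | 75.00 | 1080000.00 | 1350000.00
hole 1 | -804.25 | 75.00 | 80.00 | -60318.58 | -64339.82
hole 2 | -1425.00 | 31.50 | 77.50 | -44887.50 | -110437.50
Σ | 15770.75 |  |  | 974793.92 | 1175222.68
x_c = 974793.92 / 15770.75 = 61.81 mm
y_c = 1175222.68 / 15770.75 = 74.52 mm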